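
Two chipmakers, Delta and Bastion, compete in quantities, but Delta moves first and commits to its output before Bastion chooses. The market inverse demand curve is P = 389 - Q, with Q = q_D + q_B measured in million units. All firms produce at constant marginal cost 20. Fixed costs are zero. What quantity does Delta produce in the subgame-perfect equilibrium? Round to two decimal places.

184.50

The follower Bastion best-responds to any q_D: π_B = (389 - Q)q_B - 20q_B.
∂π_B/∂q_B = 369 - q_D - 2q_B = 0 gives the reaction function q_B = (369 - q_D)/2.
The leader anticipates this reaction. Substituting into P = 389 - Q gives P = 409/2 - (1/2)q_D, so π_D = (409/2 - (1/2)q_D)q_D - 20q_D.
Maximising: ∂π_D/∂q_D = 369/2 - q_D = 0, giving q_D = 369/2.
Then q_B = (369 - 369/2)/2 = 369/4.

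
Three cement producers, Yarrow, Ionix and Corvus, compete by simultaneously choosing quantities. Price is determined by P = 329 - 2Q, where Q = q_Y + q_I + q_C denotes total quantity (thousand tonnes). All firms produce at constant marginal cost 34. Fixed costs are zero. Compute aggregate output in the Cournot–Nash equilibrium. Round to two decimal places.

A representative firm's profit is π_i = q_i(329 - 2Q) - 34q_i.
First-order condition (treating rivals' output as given): 295 - 4q_i - 2·Σ_{j≠i} q_j = 0.
By symmetry each firm produces the same amount; substituting Σ_{j≠i} q_j = 2q_i yields q_i = 295/8.
Total output Q = 295/8 + 295/8 + 295/8 = 885/8.

110.63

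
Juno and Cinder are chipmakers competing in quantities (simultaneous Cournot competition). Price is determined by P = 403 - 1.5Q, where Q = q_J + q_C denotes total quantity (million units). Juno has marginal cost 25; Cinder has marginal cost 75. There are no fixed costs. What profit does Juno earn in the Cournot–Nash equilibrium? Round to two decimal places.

13569.19

Juno's profit: π_J = (403 - 1.5Q)q_J - (25q_J). Setting ∂π_J/∂q_J = 0: 378 - 3q_J - (3/2)(q_C) = 0.
Cinder's profit: π_C = (403 - 1.5Q)q_C - (75q_C). Setting ∂π_C/∂q_C = 0: 328 - 3q_C - (3/2)(q_J) = 0.
So q_J = (378 - (3/2)q_C)/3 and q_C = (328 - (3/2)q_J)/3.
Solving the pair: q_J = 856/9, q_C = 556/9.
Price P = 403 - (3/2)·(1412/9) = 503/3.
Juno's profit: (503/3 - 25)·(856/9) = 13569.1852.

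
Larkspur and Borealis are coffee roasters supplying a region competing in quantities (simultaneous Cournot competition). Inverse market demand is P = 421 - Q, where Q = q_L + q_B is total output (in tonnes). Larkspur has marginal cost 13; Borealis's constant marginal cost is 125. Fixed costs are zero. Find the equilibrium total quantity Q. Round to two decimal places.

234.67

Larkspur's profit: π_L = (421 - Q)q_L - (13q_L). Setting ∂π_L/∂q_L = 0: 408 - 2q_L - (q_B) = 0.
Borealis's first-order condition: 296 - 2q_B - (q_L) = 0.
So q_L = (408 - q_B)/2 and q_B = (296 - q_L)/2.
Solving the pair: q_L = 520/3, q_B = 184/3.
Total output Q = 520/3 + 184/3 = 704/3.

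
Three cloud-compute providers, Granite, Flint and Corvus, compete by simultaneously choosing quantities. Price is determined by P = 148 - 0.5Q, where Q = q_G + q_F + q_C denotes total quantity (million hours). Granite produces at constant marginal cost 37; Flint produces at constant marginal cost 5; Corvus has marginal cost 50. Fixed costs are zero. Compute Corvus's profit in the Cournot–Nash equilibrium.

200

Granite's profit: π_G = (148 - 0.5Q)q_G - (37q_G). Setting ∂π_G/∂q_G = 0: 111 - q_G - (1/2)(q_F + q_C) = 0.
Flint's first-order condition: 143 - q_F - (1/2)(q_G + q_C) = 0.
Corvus's first-order condition: 98 - q_C - (1/2)(q_G + q_F) = 0.
Adding the 3 conditions: 352 − Q − Q = 0, i.e. Q = 176.
Back-substituting: q_G = (111 − 88)/(1/2) = 46, q_F = (143 − 88)/(1/2) = 110, q_C = (98 − 88)/(1/2) = 20.
Price P = 148 - (1/2)·176 = 60.
Corvus's profit: (60 - 50)·20 = 200.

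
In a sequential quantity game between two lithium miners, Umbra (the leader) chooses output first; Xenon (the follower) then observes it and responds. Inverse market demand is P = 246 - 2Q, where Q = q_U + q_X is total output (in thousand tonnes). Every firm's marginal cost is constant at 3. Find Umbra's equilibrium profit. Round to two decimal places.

Solve by backward induction. Given q_U, the follower Xenon maximises π_X = (246 - 2q_U - 2q_X)q_X - 3q_X.
Setting the follower's marginal profit to zero, 243 - 2q_U - 4q_X = 0, i.e. q_X = (243 - 2q_U)/4.
Umbra substitutes q_X(q_U) into its own profit: π_U = q_U(246 - 2q_U - (243 - 2q_U)/2) - 3q_U = (249/2 - q_U)q_U - 3q_U.
Maximising: ∂π_U/∂q_U = 243/2 - 2q_U = 0, giving q_U = 243/4.
Then q_X = (243 - 2·(243/4))/4 = 243/8.
Price P = 246 - 2·(729/8) = 255/4.
Umbra's profit: (255/4 - 3)·(243/4) = 3690.5625.

3690.56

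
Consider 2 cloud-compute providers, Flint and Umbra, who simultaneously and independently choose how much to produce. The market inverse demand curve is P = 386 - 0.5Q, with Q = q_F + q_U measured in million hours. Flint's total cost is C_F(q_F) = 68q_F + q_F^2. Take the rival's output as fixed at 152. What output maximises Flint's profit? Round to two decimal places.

80.67

With the rival's output fixed at 152, Flint's profit is π_F = (386 - (1/2)·152 - (1/2)q_F)q_F - (68q_F + q_F²) = (310 - (1/2)q_F)q_F - (68q_F + q_F²).
∂π_F/∂q_F = 242 - 3q_F = 0, so q_F = 242/3.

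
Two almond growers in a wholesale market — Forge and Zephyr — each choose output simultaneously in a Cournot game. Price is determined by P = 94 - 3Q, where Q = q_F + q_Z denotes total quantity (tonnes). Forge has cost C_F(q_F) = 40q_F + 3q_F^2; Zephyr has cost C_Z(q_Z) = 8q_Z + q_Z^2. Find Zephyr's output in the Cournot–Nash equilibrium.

10

Forge's profit: π_F = (94 - 3Q)q_F - (40q_F + 3q_F²). Setting ∂π_F/∂q_F = 0: 54 - 12q_F - 3(q_Z) = 0.
Zephyr's first-order condition: 86 - 8q_Z - 3(q_F) = 0.
Rearranging gives the reaction functions q_F = (54 - 3q_Z)/12 and q_Z = (86 - 3q_F)/8.
Solving the pair: q_F = 2, q_Z = 10.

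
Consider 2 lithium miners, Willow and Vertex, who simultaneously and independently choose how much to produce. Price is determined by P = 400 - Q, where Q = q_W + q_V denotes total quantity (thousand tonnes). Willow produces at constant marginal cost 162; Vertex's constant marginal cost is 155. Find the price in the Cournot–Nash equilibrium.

Willow's profit: π_W = (400 - Q)q_W - (162q_W). Setting ∂π_W/∂q_W = 0: 238 - 2q_W - (q_V) = 0.
Vertex's first-order condition: 245 - 2q_V - (q_W) = 0.
Rearranging gives the reaction functions q_W = (238 - q_V)/2 and q_V = (245 - q_W)/2.
Solving the pair: q_W = 77, q_V = 84.
Total output Q = 161, so price P = 400 - 161 = 239.

239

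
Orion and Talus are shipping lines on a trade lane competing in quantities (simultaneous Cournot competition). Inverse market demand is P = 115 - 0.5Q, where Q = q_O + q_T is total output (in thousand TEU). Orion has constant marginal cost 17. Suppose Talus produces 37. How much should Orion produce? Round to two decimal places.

79.50

With the rival's output fixed at 37, Orion's profit is π_O = (115 - (1/2)·37 - (1/2)q_O)q_O - (17q_O) = (193/2 - (1/2)q_O)q_O - (17q_O).
∂π_O/∂q_O = 159/2 - q_O = 0, so q_O = 159/2.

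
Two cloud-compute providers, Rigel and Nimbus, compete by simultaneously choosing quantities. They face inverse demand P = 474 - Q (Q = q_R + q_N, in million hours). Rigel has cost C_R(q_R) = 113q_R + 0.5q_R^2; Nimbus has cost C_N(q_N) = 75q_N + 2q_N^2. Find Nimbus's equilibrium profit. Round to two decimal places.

7254.98

Rigel's profit: π_R = (474 - Q)q_R - (113q_R + (1/2)q_R²). Setting ∂π_R/∂q_R = 0: 361 - 3q_R - (q_N) = 0.
Nimbus's first-order condition: 399 - 6q_N - (q_R) = 0.
Best responses: q_R = (361 - q_N)/3, q_N = (399 - q_R)/6.
Substituting one into the other gives q_R = 1767/17 and q_N = 836/17.
Price P = 474 - 153.1176 = 320.8824.
Nimbus's profit: 320.8824·(836/17) - 75·(836/17) - 2(836/17)² = 7254.9758.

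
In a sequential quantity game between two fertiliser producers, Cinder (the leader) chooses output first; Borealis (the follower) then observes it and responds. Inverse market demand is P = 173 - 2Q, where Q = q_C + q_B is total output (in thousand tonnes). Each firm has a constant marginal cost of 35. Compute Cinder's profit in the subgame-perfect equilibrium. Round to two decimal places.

1190.25

The follower Borealis best-responds to any q_C: π_B = (173 - 2Q)q_B - 35q_B.
∂π_B/∂q_B = 138 - 2q_C - 4q_B = 0 gives the reaction function q_B = (138 - 2q_C)/4.
The leader anticipates this reaction. Substituting into P = 173 - 2Q gives P = 104 - q_C, so π_C = (104 - q_C)q_C - 35q_C.
Leader FOC: 69 - 2q_C = 0, so q_C = 69/2.
Then q_B = (138 - 2·(69/2))/4 = 69/4.
Price P = 173 - 2·(207/4) = 139/2.
Cinder's profit: (139/2 - 35)·(69/2) = 1190.2500.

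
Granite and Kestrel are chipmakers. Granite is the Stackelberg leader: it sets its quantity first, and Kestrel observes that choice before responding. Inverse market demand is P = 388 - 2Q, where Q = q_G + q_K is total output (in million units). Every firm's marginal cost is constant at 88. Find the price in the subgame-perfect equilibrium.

163

The follower Kestrel best-responds to any q_G: π_K = (388 - 2Q)q_K - 88q_K.
∂π_K/∂q_K = 300 - 2q_G - 4q_K = 0 gives the reaction function q_K = (300 - 2q_G)/4.
The leader anticipates this reaction. Substituting into P = 388 - 2Q gives P = 238 - q_G, so π_G = (238 - q_G)q_G - 88q_G.
The leader's first-order condition 150 - 2q_G = 0 yields q_G = 75.
Then q_K = (300 - 2·75)/4 = 75/2.
Total output Q = 225/2, so price P = 388 - 2·(225/2) = 163.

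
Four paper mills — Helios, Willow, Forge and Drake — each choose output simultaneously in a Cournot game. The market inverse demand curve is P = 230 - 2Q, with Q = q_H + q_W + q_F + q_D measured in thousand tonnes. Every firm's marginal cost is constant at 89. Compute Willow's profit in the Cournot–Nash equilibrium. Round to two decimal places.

A representative firm's profit is π_i = q_i(230 - 2Q) - 89q_i.
First-order condition (treating rivals' output as given): 141 - 4q_i - 2·Σ_{j≠i} q_j = 0.
By symmetry each firm produces the same amount; substituting Σ_{j≠i} q_j = 3q_i yields q_i = 141/10.
Price P = 230 - 2·(282/5) = 586/5.
Willow's profit: (586/5 - 89)·(141/10) = 397.6200.

397.62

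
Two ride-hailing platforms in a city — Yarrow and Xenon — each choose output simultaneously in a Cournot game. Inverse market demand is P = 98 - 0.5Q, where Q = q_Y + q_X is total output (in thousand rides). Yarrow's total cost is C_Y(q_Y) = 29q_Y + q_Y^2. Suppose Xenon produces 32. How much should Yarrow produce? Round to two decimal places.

With the rival's output fixed at 32, Yarrow's profit is π_Y = (98 - (1/2)·32 - (1/2)q_Y)q_Y - (29q_Y + q_Y²) = (82 - (1/2)q_Y)q_Y - (29q_Y + q_Y²).
∂π_Y/∂q_Y = 53 - 3q_Y = 0, so q_Y = 53/3.

17.67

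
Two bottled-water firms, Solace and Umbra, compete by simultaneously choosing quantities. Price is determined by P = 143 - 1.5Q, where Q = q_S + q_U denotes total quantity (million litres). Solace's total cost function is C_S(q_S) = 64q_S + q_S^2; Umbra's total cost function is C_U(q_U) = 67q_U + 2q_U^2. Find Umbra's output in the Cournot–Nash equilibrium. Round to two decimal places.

Solace's profit: π_S = (143 - 1.5Q)q_S - (64q_S + q_S²). Setting ∂π_S/∂q_S = 0: 79 - 5q_S - (3/2)(q_U) = 0.
Umbra's profit: π_U = (143 - 1.5Q)q_U - (67q_U + 2q_U²). Setting ∂π_U/∂q_U = 0: 76 - 7q_U - (3/2)(q_S) = 0.
So q_S = (79 - (3/2)q_U)/5 and q_U = (76 - (3/2)q_S)/7.
Substituting one into the other gives q_S = 1756/131 and q_U = 1046/131.

7.98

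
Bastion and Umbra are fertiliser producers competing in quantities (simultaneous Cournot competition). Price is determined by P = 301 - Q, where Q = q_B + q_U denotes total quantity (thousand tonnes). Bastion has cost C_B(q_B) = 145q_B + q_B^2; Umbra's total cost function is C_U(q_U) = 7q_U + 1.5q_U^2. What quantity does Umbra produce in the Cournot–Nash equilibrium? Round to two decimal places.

53.68

Bastion's profit: π_B = (301 - Q)q_B - (145q_B + q_B²). Setting ∂π_B/∂q_B = 0: 156 - 4q_B - (q_U) = 0.
Umbra's first-order condition: 294 - 5q_U - (q_B) = 0.
Rearranging gives the reaction functions q_B = (156 - q_U)/4 and q_U = (294 - q_B)/5.
Solving the pair: q_B = 486/19, q_U = 1020/19.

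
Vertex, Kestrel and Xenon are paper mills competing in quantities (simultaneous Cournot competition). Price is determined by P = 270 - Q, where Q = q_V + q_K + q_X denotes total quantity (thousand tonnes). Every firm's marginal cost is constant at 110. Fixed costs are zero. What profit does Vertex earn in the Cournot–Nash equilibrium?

Each firm earns π_i = (270 - Q)q_i - 110q_i.
First-order condition (treating rivals' output as given): 160 - 2q_i - Σ_{j≠i} q_j = 0.
With identical firms every q_j equals q_i, so Σ_{j≠i} q_j = 2q_i and 160 = 4q_i, giving q_i = 40.
Price P = 270 - 120 = 150.
Vertex's profit: (150 - 110)·40 = 1600.

1600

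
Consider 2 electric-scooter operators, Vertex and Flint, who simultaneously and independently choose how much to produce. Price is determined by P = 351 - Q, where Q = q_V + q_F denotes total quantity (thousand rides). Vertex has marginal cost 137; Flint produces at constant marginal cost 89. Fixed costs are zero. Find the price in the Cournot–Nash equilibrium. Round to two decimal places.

192.33

Vertex's profit: π_V = (351 - Q)q_V - (137q_V). Setting ∂π_V/∂q_V = 0: 214 - 2q_V - (q_F) = 0.
Flint's first-order condition: 262 - 2q_F - (q_V) = 0.
Rearranging gives the reaction functions q_V = (214 - q_F)/2 and q_F = (262 - q_V)/2.
Substituting one into the other gives q_V = 166/3 and q_F = 310/3.
Total output Q = 476/3, so price P = 351 - 476/3 = 577/3.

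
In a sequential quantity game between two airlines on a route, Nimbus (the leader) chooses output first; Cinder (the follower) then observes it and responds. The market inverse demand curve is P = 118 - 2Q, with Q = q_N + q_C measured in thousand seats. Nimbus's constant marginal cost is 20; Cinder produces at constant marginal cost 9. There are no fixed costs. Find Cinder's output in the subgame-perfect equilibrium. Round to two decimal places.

16.38

Solve by backward induction. Given q_N, the follower Cinder maximises π_C = (118 - 2q_N - 2q_C)q_C - 9q_C.
Setting the follower's marginal profit to zero, 109 - 2q_N - 4q_C = 0, i.e. q_C = (109 - 2q_N)/4.
The leader anticipates this reaction. Substituting into P = 118 - 2Q gives P = 127/2 - q_N, so π_N = (127/2 - q_N)q_N - 20q_N.
Leader FOC: 87/2 - 2q_N = 0, so q_N = 87/4.
Then q_C = (109 - 2·(87/4))/4 = 131/8.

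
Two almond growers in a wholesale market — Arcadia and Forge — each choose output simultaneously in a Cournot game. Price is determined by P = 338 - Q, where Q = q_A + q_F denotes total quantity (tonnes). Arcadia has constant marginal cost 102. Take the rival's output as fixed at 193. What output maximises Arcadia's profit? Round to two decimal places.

21.50

With the rival's output fixed at 193, Arcadia's profit is π_A = (338 - 193 - q_A)q_A - (102q_A) = (145 - q_A)q_A - (102q_A).
∂π_A/∂q_A = 43 - 2q_A = 0, so q_A = 43/2.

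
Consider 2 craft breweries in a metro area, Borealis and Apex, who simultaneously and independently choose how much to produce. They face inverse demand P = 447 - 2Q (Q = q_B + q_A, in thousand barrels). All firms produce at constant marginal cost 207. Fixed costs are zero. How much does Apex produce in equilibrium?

40

A representative firm's profit is π_i = q_i(447 - 2Q) - 207q_i.
Setting ∂π_i/∂q_i = 0 with rivals' quantities fixed: 240 - 4q_i - 2q_j = 0.
With identical firms every q_j equals q_i, so q_j = q_i and 240 = 6q_i, giving q_i = 40.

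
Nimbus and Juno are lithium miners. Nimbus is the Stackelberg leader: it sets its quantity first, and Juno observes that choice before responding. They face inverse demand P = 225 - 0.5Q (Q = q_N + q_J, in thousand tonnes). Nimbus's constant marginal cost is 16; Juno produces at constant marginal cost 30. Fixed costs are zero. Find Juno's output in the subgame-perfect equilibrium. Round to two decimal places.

The follower Juno best-responds to any q_N: π_J = (225 - 0.5Q)q_J - 30q_J.
Setting the follower's marginal profit to zero, 195 - (1/2)q_N - q_J = 0, i.e. q_J = (195 - (1/2)q_N).
Nimbus substitutes q_J(q_N) into its own profit: π_N = q_N(225 - (1/2)q_N - (195 - (1/2)q_N)/2) - 16q_N = (255/2 - (1/4)q_N)q_N - 16q_N.
Leader FOC: 223/2 - (1/2)q_N = 0, so q_N = 223.
Then q_J = (195 - (1/2)·223) = 167/2.

83.50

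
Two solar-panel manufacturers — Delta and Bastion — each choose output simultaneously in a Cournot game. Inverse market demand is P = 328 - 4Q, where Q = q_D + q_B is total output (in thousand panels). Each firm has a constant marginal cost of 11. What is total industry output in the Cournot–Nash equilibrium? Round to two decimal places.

A representative firm's profit is π_i = q_i(328 - 4Q) - 11q_i.
Setting ∂π_i/∂q_i = 0 with rivals' quantities fixed: 317 - 8q_i - 4q_j = 0.
With identical firms every q_j equals q_i, so q_j = q_i and 317 = 12q_i, giving q_i = 317/12.
Total output Q = 317/12 + 317/12 = 317/6.

52.83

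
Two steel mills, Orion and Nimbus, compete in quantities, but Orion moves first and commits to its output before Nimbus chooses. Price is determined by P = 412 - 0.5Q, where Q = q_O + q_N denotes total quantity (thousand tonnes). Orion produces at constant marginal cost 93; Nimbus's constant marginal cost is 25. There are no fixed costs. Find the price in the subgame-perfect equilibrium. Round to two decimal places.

155.75

The follower Nimbus best-responds to any q_O: π_N = (412 - 0.5Q)q_N - 25q_N.
Setting the follower's marginal profit to zero, 387 - (1/2)q_O - q_N = 0, i.e. q_N = (387 - (1/2)q_O).
The leader anticipates this reaction. Substituting into P = 412 - 0.5Q gives P = 437/2 - (1/4)q_O, so π_O = (437/2 - (1/4)q_O)q_O - 93q_O.
Maximising: ∂π_O/∂q_O = 251/2 - (1/2)q_O = 0, giving q_O = 251.
Then q_N = (387 - (1/2)·251) = 523/2.
Total output Q = 1025/2, so price P = 412 - (1/2)·(1025/2) = 623/4.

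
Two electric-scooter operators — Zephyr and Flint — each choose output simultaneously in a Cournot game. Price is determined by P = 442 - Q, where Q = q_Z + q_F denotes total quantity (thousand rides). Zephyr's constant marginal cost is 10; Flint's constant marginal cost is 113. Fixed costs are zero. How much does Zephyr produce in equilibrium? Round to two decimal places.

178.33

Zephyr's profit: π_Z = (442 - Q)q_Z - (10q_Z). Setting ∂π_Z/∂q_Z = 0: 432 - 2q_Z - (q_F) = 0.
Flint's first-order condition: 329 - 2q_F - (q_Z) = 0.
Rearranging gives the reaction functions q_Z = (432 - q_F)/2 and q_F = (329 - q_Z)/2.
Substituting one into the other gives q_Z = 535/3 and q_F = 226/3.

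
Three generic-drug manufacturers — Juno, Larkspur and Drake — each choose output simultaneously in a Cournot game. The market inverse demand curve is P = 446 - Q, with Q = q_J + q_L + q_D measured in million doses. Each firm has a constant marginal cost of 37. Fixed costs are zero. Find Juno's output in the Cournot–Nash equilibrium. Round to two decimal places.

A representative firm's profit is π_i = q_i(446 - Q) - 37q_i.
First-order condition (treating rivals' output as given): 409 - 2q_i - Σ_{j≠i} q_j = 0.
With identical firms every q_j equals q_i, so Σ_{j≠i} q_j = 2q_i and 409 = 4q_i, giving q_i = 409/4.

102.25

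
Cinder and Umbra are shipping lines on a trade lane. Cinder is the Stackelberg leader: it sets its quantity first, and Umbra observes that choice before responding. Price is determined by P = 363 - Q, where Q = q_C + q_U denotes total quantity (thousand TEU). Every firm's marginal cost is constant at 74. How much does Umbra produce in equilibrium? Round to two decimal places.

72.25

The follower Umbra best-responds to any q_C: π_U = (363 - Q)q_U - 74q_U.
∂π_U/∂q_U = 289 - q_C - 2q_U = 0 gives the reaction function q_U = (289 - q_C)/2.
Cinder substitutes q_U(q_C) into its own profit: π_C = q_C(363 - q_C - (289 - q_C)/2) - 74q_C = (437/2 - (1/2)q_C)q_C - 74q_C.
The leader's first-order condition 289/2 - q_C = 0 yields q_C = 289/2.
Then q_U = (289 - 289/2)/2 = 289/4.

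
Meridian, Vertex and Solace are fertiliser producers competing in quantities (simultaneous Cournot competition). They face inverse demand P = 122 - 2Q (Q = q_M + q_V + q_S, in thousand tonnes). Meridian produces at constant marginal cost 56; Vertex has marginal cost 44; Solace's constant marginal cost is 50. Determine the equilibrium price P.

Meridian's profit: π_M = (122 - 2Q)q_M - (56q_M). Setting ∂π_M/∂q_M = 0: 66 - 4q_M - 2(q_V + q_S) = 0.
Vertex's first-order condition: 78 - 4q_V - 2(q_M + q_S) = 0.
Solace's profit: π_S = (122 - 2Q)q_S - (50q_S). Setting ∂π_S/∂q_S = 0: 72 - 4q_S - 2(q_M + q_V) = 0.
Adding the 3 first-order conditions: 216 − 8Q = 0, so Q = 27.
Back-substituting: q_M = (66 − 54)/2 = 6, q_V = (78 − 54)/2 = 12, q_S = (72 − 54)/2 = 9.
Total output Q = 27, so price P = 122 - 2·27 = 68.

68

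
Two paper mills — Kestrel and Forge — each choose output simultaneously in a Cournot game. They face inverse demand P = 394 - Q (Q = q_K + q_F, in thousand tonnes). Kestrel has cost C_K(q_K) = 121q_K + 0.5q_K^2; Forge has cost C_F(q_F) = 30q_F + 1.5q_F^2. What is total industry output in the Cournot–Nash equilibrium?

Kestrel's profit: π_K = (394 - Q)q_K - (121q_K + (1/2)q_K²). Setting ∂π_K/∂q_K = 0: 273 - 3q_K - (q_F) = 0.
Forge's first-order condition: 364 - 5q_F - (q_K) = 0.
Rearranging gives the reaction functions q_K = (273 - q_F)/3 and q_F = (364 - q_K)/5.
Substituting one into the other gives q_K = 143/2 and q_F = 117/2.
Total output Q = 143/2 + 117/2 = 130.

130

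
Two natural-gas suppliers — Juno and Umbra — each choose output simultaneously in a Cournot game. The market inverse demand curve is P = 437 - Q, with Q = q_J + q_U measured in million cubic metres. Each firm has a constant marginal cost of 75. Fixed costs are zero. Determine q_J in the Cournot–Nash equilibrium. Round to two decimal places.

Each firm earns π_i = (437 - Q)q_i - 75q_i.
First-order condition (treating rivals' output as given): 362 - 2q_i - q_j = 0.
With identical firms every q_j equals q_i, so q_j = q_i and 362 = 3q_i, giving q_i = 362/3.

120.67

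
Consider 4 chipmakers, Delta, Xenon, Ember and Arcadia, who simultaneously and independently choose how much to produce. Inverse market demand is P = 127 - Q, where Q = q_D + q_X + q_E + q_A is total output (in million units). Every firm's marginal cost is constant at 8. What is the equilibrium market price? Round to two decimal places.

31.80

Each firm earns π_i = (127 - Q)q_i - 8q_i.
Setting ∂π_i/∂q_i = 0 with rivals' quantities fixed: 119 - 2q_i - Σ_{j≠i} q_j = 0.
With identical firms every q_j equals q_i, so Σ_{j≠i} q_j = 3q_i and 119 = 5q_i, giving q_i = 119/5.
Total output Q = 476/5, so price P = 127 - 476/5 = 159/5.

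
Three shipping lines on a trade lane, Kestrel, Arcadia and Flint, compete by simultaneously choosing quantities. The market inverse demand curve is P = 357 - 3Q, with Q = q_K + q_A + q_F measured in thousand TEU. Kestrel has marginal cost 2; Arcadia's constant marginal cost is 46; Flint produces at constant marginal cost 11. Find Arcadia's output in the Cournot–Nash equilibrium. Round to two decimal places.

19.33

Kestrel's profit: π_K = (357 - 3Q)q_K - (2q_K). Setting ∂π_K/∂q_K = 0: 355 - 6q_K - 3(q_A + q_F) = 0.
Arcadia's first-order condition: 311 - 6q_A - 3(q_K + q_F) = 0.
Flint's first-order condition: 346 - 6q_F - 3(q_K + q_A) = 0.
Adding the 3 conditions: 1012 − 6Q − 6Q = 0, i.e. Q = 253/3.
Back-substituting: q_K = (355 − 253)/3 = 34, q_A = (311 − 253)/3 = 58/3, q_F = (346 − 253)/3 = 31.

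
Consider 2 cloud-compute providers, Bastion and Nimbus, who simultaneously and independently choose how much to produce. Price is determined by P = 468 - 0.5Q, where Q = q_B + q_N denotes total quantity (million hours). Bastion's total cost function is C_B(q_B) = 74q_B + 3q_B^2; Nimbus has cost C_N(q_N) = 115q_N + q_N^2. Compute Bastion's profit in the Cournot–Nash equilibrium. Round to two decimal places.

Bastion's profit: π_B = (468 - 0.5Q)q_B - (74q_B + 3q_B²). Setting ∂π_B/∂q_B = 0: 394 - 7q_B - (1/2)(q_N) = 0.
Nimbus's first-order condition: 353 - 3q_N - (1/2)(q_B) = 0.
Rearranging gives the reaction functions q_B = (394 - (1/2)q_N)/7 and q_N = (353 - (1/2)q_B)/3.
Solving the pair: q_B = 48.4578, q_N = 109.5904.
Price P = 468 - (1/2)·158.0482 = 388.9759.
Bastion's profit: 388.9759·48.4578 - 74·48.4578 - 3·48.4578² = 8218.5650.

8218.56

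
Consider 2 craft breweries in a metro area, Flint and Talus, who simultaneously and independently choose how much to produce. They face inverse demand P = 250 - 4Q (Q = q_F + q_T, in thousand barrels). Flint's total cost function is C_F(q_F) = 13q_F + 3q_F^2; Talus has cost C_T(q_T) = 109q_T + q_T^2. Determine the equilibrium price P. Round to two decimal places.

Flint's profit: π_F = (250 - 4Q)q_F - (13q_F + 3q_F²). Setting ∂π_F/∂q_F = 0: 237 - 14q_F - 4(q_T) = 0.
Talus's first-order condition: 141 - 10q_T - 4(q_F) = 0.
Best responses: q_F = (237 - 4q_T)/14, q_T = (141 - 4q_F)/10.
Substituting one into the other gives q_F = 903/62 and q_T = 513/62.
Total output Q = 708/31, so price P = 250 - 4·(708/31) = 158.6452.

158.65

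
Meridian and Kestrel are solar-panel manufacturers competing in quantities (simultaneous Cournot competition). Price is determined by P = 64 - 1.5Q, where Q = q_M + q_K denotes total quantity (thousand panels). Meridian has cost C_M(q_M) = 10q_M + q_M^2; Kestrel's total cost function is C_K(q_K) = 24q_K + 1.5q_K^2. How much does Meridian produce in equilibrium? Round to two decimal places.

Meridian's profit: π_M = (64 - 1.5Q)q_M - (10q_M + q_M²). Setting ∂π_M/∂q_M = 0: 54 - 5q_M - (3/2)(q_K) = 0.
Kestrel's profit: π_K = (64 - 1.5Q)q_K - (24q_K + (3/2)q_K²). Setting ∂π_K/∂q_K = 0: 40 - 6q_K - (3/2)(q_M) = 0.
So q_M = (54 - (3/2)q_K)/5 and q_K = (40 - (3/2)q_M)/6.
Solving the pair: q_M = 352/37, q_K = 476/111.

9.51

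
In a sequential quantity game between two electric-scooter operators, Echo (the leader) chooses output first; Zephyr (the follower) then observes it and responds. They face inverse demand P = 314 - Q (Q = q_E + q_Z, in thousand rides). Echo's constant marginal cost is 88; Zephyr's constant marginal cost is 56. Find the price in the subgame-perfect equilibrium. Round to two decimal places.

Solve by backward induction. Given q_E, the follower Zephyr maximises π_Z = (314 - q_E - q_Z)q_Z - 56q_Z.
∂π_Z/∂q_Z = 258 - q_E - 2q_Z = 0 gives the reaction function q_Z = (258 - q_E)/2.
The leader anticipates this reaction. Substituting into P = 314 - Q gives P = 185 - (1/2)q_E, so π_E = (185 - (1/2)q_E)q_E - 88q_E.
Maximising: ∂π_E/∂q_E = 97 - q_E = 0, giving q_E = 97.
Then q_Z = (258 - 97)/2 = 161/2.
Total output Q = 355/2, so price P = 314 - 355/2 = 273/2.

136.50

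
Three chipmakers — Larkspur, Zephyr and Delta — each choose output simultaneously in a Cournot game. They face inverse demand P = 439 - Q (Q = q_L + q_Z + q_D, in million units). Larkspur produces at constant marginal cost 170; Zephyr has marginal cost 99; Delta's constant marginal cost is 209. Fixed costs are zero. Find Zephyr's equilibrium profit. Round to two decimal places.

16965.06

Larkspur's profit: π_L = (439 - Q)q_L - (170q_L). Setting ∂π_L/∂q_L = 0: 269 - 2q_L - (q_Z + q_D) = 0.
Zephyr's first-order condition: 340 - 2q_Z - (q_L + q_D) = 0.
Delta's profit: π_D = (439 - Q)q_D - (209q_D). Setting ∂π_D/∂q_D = 0: 230 - 2q_D - (q_L + q_Z) = 0.
Summing all 3 equations gives 839 − 4Q = 0, hence Q = 839/4.
Back-substituting: q_L = (269 − 839/4) = 237/4, q_Z = (340 − 839/4) = 521/4, q_D = (230 − 839/4) = 81/4.
Price P = 439 - 839/4 = 917/4.
Zephyr's profit: (917/4 - 99)·(521/4) = 16965.0625.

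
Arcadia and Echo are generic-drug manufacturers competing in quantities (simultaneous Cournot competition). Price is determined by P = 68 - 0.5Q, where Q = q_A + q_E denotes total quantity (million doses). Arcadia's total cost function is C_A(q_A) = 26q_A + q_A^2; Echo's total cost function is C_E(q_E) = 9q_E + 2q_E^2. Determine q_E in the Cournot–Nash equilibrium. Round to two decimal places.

10.58

Arcadia's profit: π_A = (68 - 0.5Q)q_A - (26q_A + q_A²). Setting ∂π_A/∂q_A = 0: 42 - 3q_A - (1/2)(q_E) = 0.
Echo's first-order condition: 59 - 5q_E - (1/2)(q_A) = 0.
Rearranging gives the reaction functions q_A = (42 - (1/2)q_E)/3 and q_E = (59 - (1/2)q_A)/5.
Solving the pair: q_A = 722/59, q_E = 624/59.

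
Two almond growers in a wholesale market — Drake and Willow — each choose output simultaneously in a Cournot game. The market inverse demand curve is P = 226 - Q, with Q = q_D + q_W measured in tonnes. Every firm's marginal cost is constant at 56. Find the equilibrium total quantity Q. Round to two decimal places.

A representative firm's profit is π_i = q_i(226 - Q) - 56q_i.
Setting ∂π_i/∂q_i = 0 with rivals' quantities fixed: 170 - 2q_i - q_j = 0.
By symmetry each firm produces the same amount; substituting q_j = q_i yields q_i = 170/3.
Total output Q = 170/3 + 170/3 = 340/3.

113.33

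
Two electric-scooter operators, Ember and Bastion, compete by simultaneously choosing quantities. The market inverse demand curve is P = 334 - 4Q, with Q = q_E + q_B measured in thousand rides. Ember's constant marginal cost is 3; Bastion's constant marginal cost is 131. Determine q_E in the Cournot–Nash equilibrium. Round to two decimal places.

Ember's profit: π_E = (334 - 4Q)q_E - (3q_E). Setting ∂π_E/∂q_E = 0: 331 - 8q_E - 4(q_B) = 0.
Bastion's profit: π_B = (334 - 4Q)q_B - (131q_B). Setting ∂π_B/∂q_B = 0: 203 - 8q_B - 4(q_E) = 0.
So q_E = (331 - 4q_B)/8 and q_B = (203 - 4q_E)/8.
Solving the pair: q_E = 153/4, q_B = 25/4.

38.25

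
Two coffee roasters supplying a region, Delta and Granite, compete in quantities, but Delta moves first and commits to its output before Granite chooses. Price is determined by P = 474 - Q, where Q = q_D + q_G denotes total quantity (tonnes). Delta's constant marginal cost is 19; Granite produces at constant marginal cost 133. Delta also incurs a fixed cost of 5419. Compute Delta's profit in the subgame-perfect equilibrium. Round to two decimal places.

The follower Granite best-responds to any q_D: π_G = (474 - Q)q_G - 133q_G.
Setting the follower's marginal profit to zero, 341 - q_D - 2q_G = 0, i.e. q_G = (341 - q_D)/2.
Delta substitutes q_G(q_D) into its own profit: π_D = q_D(474 - q_D - (341 - q_D)/2) - 19q_D = (607/2 - (1/2)q_D)q_D - 19q_D.
Leader FOC: 569/2 - q_D = 0, so q_D = 569/2.
Then q_G = (341 - 569/2)/2 = 113/4.
Price P = 474 - 1251/4 = 645/4.
Delta's profit: (645/4 - 19)·(569/2) - 5419 = 35051.1250.

35051.13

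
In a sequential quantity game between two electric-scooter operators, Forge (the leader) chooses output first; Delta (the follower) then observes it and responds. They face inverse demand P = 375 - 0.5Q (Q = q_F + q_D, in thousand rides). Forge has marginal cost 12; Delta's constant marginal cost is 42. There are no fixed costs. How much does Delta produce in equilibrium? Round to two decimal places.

Solve by backward induction. Given q_F, the follower Delta maximises π_D = (375 - (1/2)q_F - (1/2)q_D)q_D - 42q_D.
Setting the follower's marginal profit to zero, 333 - (1/2)q_F - q_D = 0, i.e. q_D = (333 - (1/2)q_F).
The leader anticipates this reaction. Substituting into P = 375 - 0.5Q gives P = 417/2 - (1/4)q_F, so π_F = (417/2 - (1/4)q_F)q_F - 12q_F.
Maximising: ∂π_F/∂q_F = 393/2 - (1/2)q_F = 0, giving q_F = 393.
Then q_D = (333 - (1/2)·393) = 273/2.

136.50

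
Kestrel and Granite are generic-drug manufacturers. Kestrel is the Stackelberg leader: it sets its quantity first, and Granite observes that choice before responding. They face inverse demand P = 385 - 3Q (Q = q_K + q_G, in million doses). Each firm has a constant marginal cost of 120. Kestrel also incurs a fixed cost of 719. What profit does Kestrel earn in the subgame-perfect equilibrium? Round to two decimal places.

2207.04

The follower Granite best-responds to any q_K: π_G = (385 - 3Q)q_G - 120q_G.
Follower FOC: 265 - 3q_K - 6q_G = 0, so q_G(q_K) = (265 - 3q_K)/6.
The leader anticipates this reaction. Substituting into P = 385 - 3Q gives P = 505/2 - (3/2)q_K, so π_K = (505/2 - (3/2)q_K)q_K - 120q_K.
Leader FOC: 265/2 - 3q_K = 0, so q_K = 265/6.
Then q_G = (265 - 3·(265/6))/6 = 265/12.
Price P = 385 - 3·(265/4) = 745/4.
Kestrel's profit: (745/4 - 120)·(265/6) - 719 = 2207.0417.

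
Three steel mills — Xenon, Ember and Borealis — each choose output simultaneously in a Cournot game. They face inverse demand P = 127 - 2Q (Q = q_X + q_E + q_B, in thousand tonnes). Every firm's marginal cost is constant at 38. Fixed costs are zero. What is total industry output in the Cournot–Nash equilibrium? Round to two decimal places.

33.38

Each firm earns π_i = (127 - 2Q)q_i - 38q_i.
Setting ∂π_i/∂q_i = 0 with rivals' quantities fixed: 89 - 4q_i - 2·Σ_{j≠i} q_j = 0.
By symmetry each firm produces the same amount; substituting Σ_{j≠i} q_j = 2q_i yields q_i = 89/8.
Total output Q = 89/8 + 89/8 + 89/8 = 267/8.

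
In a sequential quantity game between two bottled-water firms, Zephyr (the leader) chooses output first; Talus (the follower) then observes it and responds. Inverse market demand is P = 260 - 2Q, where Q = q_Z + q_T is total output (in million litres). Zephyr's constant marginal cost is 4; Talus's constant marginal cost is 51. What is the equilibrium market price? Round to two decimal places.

79.75

Solve by backward induction. Given q_Z, the follower Talus maximises π_T = (260 - 2q_Z - 2q_T)q_T - 51q_T.
∂π_T/∂q_T = 209 - 2q_Z - 4q_T = 0 gives the reaction function q_T = (209 - 2q_Z)/4.
The leader anticipates this reaction. Substituting into P = 260 - 2Q gives P = 311/2 - q_Z, so π_Z = (311/2 - q_Z)q_Z - 4q_Z.
Maximising: ∂π_Z/∂q_Z = 303/2 - 2q_Z = 0, giving q_Z = 303/4.
Then q_T = (209 - 2·(303/4))/4 = 115/8.
Total output Q = 721/8, so price P = 260 - 2·(721/8) = 319/4.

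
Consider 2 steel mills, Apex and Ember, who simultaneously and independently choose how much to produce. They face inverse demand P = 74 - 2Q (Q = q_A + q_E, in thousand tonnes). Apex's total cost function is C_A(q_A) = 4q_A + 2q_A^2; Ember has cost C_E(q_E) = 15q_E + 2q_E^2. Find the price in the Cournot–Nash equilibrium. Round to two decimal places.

Apex's profit: π_A = (74 - 2Q)q_A - (4q_A + 2q_A²). Setting ∂π_A/∂q_A = 0: 70 - 8q_A - 2(q_E) = 0.
Ember's first-order condition: 59 - 8q_E - 2(q_A) = 0.
Best responses: q_A = (70 - 2q_E)/8, q_E = (59 - 2q_A)/8.
Solving the pair: q_A = 221/30, q_E = 83/15.
Total output Q = 129/10, so price P = 74 - 2·(129/10) = 241/5.

48.20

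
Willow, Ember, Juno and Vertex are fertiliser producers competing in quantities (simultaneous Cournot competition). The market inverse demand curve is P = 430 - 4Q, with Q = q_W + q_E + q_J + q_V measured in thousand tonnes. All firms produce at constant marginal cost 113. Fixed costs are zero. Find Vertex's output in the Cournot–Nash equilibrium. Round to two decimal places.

A representative firm's profit is π_i = q_i(430 - 4Q) - 113q_i.
First-order condition (treating rivals' output as given): 317 - 8q_i - 4·Σ_{j≠i} q_j = 0.
By symmetry each firm produces the same amount; substituting Σ_{j≠i} q_j = 3q_i yields q_i = 317/20.

15.85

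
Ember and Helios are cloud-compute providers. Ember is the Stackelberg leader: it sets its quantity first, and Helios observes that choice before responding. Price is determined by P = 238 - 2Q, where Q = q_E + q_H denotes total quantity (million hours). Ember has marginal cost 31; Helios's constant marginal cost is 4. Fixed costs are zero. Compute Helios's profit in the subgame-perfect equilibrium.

2592

Solve by backward induction. Given q_E, the follower Helios maximises π_H = (238 - 2q_E - 2q_H)q_H - 4q_H.
Follower FOC: 234 - 2q_E - 4q_H = 0, so q_H(q_E) = (234 - 2q_E)/4.
The leader anticipates this reaction. Substituting into P = 238 - 2Q gives P = 121 - q_E, so π_E = (121 - q_E)q_E - 31q_E.
Maximising: ∂π_E/∂q_E = 90 - 2q_E = 0, giving q_E = 45.
Then q_H = (234 - 2·45)/4 = 36.
Price P = 238 - 2·81 = 76.
Helios's profit: (76 - 4)·36 = 2592.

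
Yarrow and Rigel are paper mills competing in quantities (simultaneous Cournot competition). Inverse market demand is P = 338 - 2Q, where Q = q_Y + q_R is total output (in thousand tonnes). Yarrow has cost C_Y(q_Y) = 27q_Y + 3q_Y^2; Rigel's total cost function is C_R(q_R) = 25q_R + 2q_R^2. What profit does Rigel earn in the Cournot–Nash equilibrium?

4356

Yarrow's profit: π_Y = (338 - 2Q)q_Y - (27q_Y + 3q_Y²). Setting ∂π_Y/∂q_Y = 0: 311 - 10q_Y - 2(q_R) = 0.
Rigel's first-order condition: 313 - 8q_R - 2(q_Y) = 0.
Rearranging gives the reaction functions q_Y = (311 - 2q_R)/10 and q_R = (313 - 2q_Y)/8.
Solving the pair: q_Y = 49/2, q_R = 33.
Price P = 338 - 2·(115/2) = 223.
Rigel's profit: 223·33 - 25·33 - 2·33² = 4356.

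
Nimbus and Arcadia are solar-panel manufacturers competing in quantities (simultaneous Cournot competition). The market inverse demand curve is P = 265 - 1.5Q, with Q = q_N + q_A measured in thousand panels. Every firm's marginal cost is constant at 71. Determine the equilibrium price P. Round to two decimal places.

135.67

Each firm earns π_i = (265 - 1.5Q)q_i - 71q_i.
Setting ∂π_i/∂q_i = 0 with rivals' quantities fixed: 194 - 3q_i - (3/2)q_j = 0.
With identical firms every q_j equals q_i, so q_j = q_i and 194 = (9/2)q_i, giving q_i = 388/9.
Total output Q = 776/9, so price P = 265 - (3/2)·(776/9) = 407/3.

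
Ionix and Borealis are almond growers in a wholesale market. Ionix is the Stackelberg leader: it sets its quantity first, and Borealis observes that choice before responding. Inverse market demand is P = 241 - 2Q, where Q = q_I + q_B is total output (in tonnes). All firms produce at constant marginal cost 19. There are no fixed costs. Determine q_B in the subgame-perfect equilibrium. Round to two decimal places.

27.75

The follower Borealis best-responds to any q_I: π_B = (241 - 2Q)q_B - 19q_B.
Setting the follower's marginal profit to zero, 222 - 2q_I - 4q_B = 0, i.e. q_B = (222 - 2q_I)/4.
The leader anticipates this reaction. Substituting into P = 241 - 2Q gives P = 130 - q_I, so π_I = (130 - q_I)q_I - 19q_I.
The leader's first-order condition 111 - 2q_I = 0 yields q_I = 111/2.
Then q_B = (222 - 2·(111/2))/4 = 111/4.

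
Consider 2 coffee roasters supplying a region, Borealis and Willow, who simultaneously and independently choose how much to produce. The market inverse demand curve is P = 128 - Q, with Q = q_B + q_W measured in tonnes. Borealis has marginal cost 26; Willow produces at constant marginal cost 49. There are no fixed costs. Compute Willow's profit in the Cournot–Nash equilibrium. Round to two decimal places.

348.44

Borealis's profit: π_B = (128 - Q)q_B - (26q_B). Setting ∂π_B/∂q_B = 0: 102 - 2q_B - (q_W) = 0.
Willow's profit: π_W = (128 - Q)q_W - (49q_W). Setting ∂π_W/∂q_W = 0: 79 - 2q_W - (q_B) = 0.
So q_B = (102 - q_W)/2 and q_W = (79 - q_B)/2.
Solving the pair: q_B = 125/3, q_W = 56/3.
Price P = 128 - 181/3 = 203/3.
Willow's profit: (203/3 - 49)·(56/3) = 348.4444.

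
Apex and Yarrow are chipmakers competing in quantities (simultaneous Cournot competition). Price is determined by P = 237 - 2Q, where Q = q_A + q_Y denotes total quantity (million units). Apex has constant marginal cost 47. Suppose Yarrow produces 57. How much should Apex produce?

With the rival's output fixed at 57, Apex's profit is π_A = (237 - 2·57 - 2q_A)q_A - (47q_A) = (123 - 2q_A)q_A - (47q_A).
∂π_A/∂q_A = 76 - 4q_A = 0, so q_A = 19.

19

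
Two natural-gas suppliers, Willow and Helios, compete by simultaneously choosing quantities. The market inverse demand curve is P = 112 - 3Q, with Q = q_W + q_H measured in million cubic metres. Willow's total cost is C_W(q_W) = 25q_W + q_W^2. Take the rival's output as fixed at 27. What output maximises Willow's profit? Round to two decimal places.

0.75

With the rival's output fixed at 27, Willow's profit is π_W = (112 - 3·27 - 3q_W)q_W - (25q_W + q_W²) = (31 - 3q_W)q_W - (25q_W + q_W²).
∂π_W/∂q_W = 6 - 8q_W = 0, so q_W = 3/4.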